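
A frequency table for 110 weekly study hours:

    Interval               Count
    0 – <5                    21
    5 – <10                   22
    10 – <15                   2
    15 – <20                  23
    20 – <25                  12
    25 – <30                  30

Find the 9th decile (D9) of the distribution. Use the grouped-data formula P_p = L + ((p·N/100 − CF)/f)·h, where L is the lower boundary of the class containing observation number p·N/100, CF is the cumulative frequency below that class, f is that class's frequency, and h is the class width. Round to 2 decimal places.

N = 110; target position k = 90/100 · 110 = 99.
Cumulative frequencies: 21, 43, 45, 68, 80, 110.
Observation 99 falls in the class 25 – <30.
L = 25, CF = 80, f = 30, h = 5.
P90 = 25 + ((99 − 80)/30)·5 = 25 + 3.16667 = 28.1667.

28.17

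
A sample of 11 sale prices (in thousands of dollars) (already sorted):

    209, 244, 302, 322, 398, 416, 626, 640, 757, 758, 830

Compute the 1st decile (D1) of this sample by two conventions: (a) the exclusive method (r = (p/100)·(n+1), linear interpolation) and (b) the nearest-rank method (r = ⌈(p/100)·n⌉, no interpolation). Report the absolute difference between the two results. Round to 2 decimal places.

n = 11.
(a) r = 1.2; between ranks 1 (209) and 2 (244): 216.
(b) the nearest-rank method: rank 2 → 244.
|216 − 244| = 28.

28.00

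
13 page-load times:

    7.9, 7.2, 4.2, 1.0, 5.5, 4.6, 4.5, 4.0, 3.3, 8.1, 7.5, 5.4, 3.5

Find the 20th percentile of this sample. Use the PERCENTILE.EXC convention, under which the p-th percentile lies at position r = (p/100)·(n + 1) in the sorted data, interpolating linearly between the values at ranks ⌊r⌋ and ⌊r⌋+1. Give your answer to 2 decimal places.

3.46

Sorted: 1.0, 3.3, 3.5, 4.0, 4.2, 4.5, 4.6, 5.4, 5.5, 7.2, 7.5, 7.9, 8.1.
n = 13.
r = (20/100)·(13 + 1) = 2.8.
Rank 2 is 3.3 and rank 3 is 3.5.
Interpolate: 3.3 + 0.8·(3.5 − 3.3) = 3.3 + 0.8·0.2 = 3.46.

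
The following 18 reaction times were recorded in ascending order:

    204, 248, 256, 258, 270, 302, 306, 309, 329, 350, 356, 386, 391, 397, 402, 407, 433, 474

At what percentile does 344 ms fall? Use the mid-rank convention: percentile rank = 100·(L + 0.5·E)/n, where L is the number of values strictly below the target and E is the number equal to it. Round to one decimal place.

50.0

Count below 344: L = 9; count equal: E = 0; n = 18.
Percentile rank = 100·(9 + 0.5·0)/18 = 100·9/18 = 50.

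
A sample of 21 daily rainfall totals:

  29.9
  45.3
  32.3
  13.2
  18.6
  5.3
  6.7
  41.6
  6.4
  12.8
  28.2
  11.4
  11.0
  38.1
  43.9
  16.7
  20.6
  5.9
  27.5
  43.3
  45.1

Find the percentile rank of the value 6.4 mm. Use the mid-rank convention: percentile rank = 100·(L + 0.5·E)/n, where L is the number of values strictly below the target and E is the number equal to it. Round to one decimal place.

Sorted: 5.3, 5.9, 6.4, 6.7, 11.0, 11.4, 12.8, 13.2, 16.7, 18.6, 20.6, 27.5, 28.2, 29.9, 32.3, 38.1, 41.6, 43.3, 43.9, 45.1, 45.3.
Count below 6.4: L = 2; count equal: E = 1; n = 21.
Percentile rank = 100·(2 + 0.5·1)/21 = 100·2.5/21 = 11.9.

11.9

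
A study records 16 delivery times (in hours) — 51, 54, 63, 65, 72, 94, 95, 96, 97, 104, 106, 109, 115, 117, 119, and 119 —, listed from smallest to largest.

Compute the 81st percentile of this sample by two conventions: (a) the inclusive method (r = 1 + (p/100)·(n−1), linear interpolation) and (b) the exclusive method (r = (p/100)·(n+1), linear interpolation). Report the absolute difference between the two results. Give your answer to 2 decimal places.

1.24

n = 16.
(a) r = 13.15; between ranks 13 (115) and 14 (117): 115.3.
(b) r = 13.77; between ranks 13 (115) and 14 (117): 116.54.
|115.3 − 116.54| = 1.24.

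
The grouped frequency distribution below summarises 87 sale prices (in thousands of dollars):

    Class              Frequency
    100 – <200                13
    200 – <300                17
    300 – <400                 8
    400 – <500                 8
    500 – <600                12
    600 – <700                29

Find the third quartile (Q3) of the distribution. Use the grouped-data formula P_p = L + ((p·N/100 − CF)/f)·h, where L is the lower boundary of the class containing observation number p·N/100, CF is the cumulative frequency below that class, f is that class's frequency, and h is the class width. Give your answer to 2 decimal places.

625.00

N = 87; target position k = 75/100 · 87 = 65.25.
Cumulative frequencies: 13, 30, 38, 46, 58, 87.
Observation 65.25 falls in the class 600 – <700.
L = 600, CF = 58, f = 29, h = 100.
P75 = 600 + ((65.25 − 58)/29)·100 = 600 + 25 = 625.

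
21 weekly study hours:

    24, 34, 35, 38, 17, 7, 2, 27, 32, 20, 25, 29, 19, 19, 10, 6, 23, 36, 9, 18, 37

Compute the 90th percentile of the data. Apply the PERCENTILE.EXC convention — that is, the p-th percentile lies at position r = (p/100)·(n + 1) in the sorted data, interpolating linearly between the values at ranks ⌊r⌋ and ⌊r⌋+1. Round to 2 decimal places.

Sorted: 2, 6, 7, 9, 10, 17, 18, 19, 19, 20, 23, 24, 25, 27, 29, 32, 34, 35, 36, 37, 38.
n = 21.
r = (90/100)·(21 + 1) = 19.8.
Rank 19 is 36 and rank 20 is 37.
Interpolate: 36 + 0.8·(37 − 36) = 36 + 0.8·1 = 36.8.

36.80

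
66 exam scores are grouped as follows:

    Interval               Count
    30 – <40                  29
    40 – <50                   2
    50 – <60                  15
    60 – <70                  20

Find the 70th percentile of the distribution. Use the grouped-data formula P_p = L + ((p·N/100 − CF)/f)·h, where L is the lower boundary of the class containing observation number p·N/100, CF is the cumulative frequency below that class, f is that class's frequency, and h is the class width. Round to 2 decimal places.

N = 66; target position k = 70/100 · 66 = 46.2.
Cumulative frequencies: 29, 31, 46, 66.
Observation 46.2 falls in the class 60 – <70.
L = 60, CF = 46, f = 20, h = 10.
P70 = 60 + ((46.2 − 46)/20)·10 = 60 + 0.1 = 60.1.

60.10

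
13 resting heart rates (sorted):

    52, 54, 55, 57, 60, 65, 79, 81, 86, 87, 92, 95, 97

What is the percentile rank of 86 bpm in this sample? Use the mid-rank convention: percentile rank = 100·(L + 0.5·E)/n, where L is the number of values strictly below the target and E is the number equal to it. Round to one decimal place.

Count below 86: L = 8; count equal: E = 1; n = 13.
Percentile rank = 100·(8 + 0.5·1)/13 = 100·8.5/13 = 65.38.

65.4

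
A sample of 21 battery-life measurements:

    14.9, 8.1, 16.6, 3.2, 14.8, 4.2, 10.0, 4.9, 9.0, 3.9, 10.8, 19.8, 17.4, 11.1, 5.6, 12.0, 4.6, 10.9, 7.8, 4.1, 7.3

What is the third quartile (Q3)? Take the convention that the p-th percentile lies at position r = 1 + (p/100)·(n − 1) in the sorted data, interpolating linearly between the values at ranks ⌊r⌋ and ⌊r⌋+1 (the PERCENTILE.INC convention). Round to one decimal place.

Sorted: 3.2, 3.9, 4.1, 4.2, 4.6, 4.9, 5.6, 7.3, 7.8, 8.1, 9.0, 10.0, 10.8, 10.9, 11.1, 12.0, 14.8, 14.9, 16.6, 17.4, 19.8.
n = 21.
r = 1 + (75/100)·(21 − 1) = 1 + 15 = 16.
r is an integer, so P75 is the value at rank 16: 12.0.

12.0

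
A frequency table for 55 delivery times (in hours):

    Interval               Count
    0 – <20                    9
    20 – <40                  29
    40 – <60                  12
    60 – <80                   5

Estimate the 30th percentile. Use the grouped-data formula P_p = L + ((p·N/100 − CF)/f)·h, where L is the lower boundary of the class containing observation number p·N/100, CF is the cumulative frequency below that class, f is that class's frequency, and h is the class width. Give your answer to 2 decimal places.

25.17

N = 55; target position k = 30/100 · 55 = 16.5.
Cumulative frequencies: 9, 38, 50, 55.
Observation 16.5 falls in the class 20 – <40.
L = 20, CF = 9, f = 29, h = 20.
P30 = 20 + ((16.5 − 9)/29)·20 = 20 + 5.17241 = 25.1724.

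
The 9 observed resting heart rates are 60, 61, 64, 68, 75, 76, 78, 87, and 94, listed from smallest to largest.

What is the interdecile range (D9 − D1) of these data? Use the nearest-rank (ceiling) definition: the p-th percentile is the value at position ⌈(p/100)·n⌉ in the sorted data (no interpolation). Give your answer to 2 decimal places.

34.00

n = 9.
P10: rank ⌈10/100·9⌉ = 1 → 60.
P90: rank ⌈90/100·9⌉ = 9 → 94.
Difference: 94 − 60 = 34.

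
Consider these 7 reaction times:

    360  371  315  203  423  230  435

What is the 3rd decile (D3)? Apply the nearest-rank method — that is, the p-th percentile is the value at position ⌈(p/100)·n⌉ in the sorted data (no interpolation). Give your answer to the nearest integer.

315

Sorted: 203, 230, 315, 360, 371, 423, 435.
n = 7.
Position = ⌈30/100 · 7⌉ = ⌈2.1⌉ = 3.
The value at rank 3 is 315.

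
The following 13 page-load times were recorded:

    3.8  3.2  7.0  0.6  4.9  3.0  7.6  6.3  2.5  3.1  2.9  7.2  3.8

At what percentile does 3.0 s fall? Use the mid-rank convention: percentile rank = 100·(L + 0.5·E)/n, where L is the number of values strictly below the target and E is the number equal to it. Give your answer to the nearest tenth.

26.9

Sorted: 0.6, 2.5, 2.9, 3.0, 3.1, 3.2, 3.8, 3.8, 4.9, 6.3, 7.0, 7.2, 7.6.
Count below 3.0: L = 3; count equal: E = 1; n = 13.
Percentile rank = 100·(3 + 0.5·1)/13 = 100·3.5/13 = 26.92.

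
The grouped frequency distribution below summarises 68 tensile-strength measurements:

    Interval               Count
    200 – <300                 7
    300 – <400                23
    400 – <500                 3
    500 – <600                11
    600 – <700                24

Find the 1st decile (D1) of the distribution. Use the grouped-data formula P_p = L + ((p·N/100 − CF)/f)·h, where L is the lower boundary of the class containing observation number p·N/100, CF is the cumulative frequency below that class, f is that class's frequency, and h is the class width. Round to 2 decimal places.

N = 68; target position k = 10/100 · 68 = 6.8.
Cumulative frequencies: 7, 30, 33, 44, 68.
Observation 6.8 falls in the class 200 – <300.
L = 200, CF = 0, f = 7, h = 100.
P10 = 200 + ((6.8 − 0)/7)·100 = 200 + 97.1429 = 297.143.

297.14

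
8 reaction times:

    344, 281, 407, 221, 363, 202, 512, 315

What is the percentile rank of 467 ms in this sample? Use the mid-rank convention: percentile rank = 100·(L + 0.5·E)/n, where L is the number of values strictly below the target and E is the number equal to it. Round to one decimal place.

87.5

Sorted: 202, 221, 281, 315, 344, 363, 407, 512.
Count below 467: L = 7; count equal: E = 0; n = 8.
Percentile rank = 100·(7 + 0.5·0)/8 = 100·7/8 = 87.5.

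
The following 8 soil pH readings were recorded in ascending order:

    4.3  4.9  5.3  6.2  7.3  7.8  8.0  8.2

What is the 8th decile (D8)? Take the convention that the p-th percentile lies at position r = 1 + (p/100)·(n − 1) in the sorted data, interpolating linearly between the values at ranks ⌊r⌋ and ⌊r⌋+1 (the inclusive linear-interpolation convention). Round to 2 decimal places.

7.92

n = 8.
r = 1 + (80/100)·(8 − 1) = 1 + 5.6 = 6.6.
Rank 6 is 7.8 and rank 7 is 8.0.
Interpolate: 7.8 + 0.6·(8.0 − 7.8) = 7.8 + 0.6·0.2 = 7.92.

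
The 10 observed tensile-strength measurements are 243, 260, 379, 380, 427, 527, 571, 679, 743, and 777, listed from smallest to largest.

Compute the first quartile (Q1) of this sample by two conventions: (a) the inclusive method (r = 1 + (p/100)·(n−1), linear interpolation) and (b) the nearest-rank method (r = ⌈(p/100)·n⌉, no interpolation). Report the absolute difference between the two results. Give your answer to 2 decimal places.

n = 10.
(a) r = 3.25; between ranks 3 (379) and 4 (380): 379.25.
(b) the nearest-rank method: rank 3 → 379.
|379.25 − 379| = 0.25.

0.25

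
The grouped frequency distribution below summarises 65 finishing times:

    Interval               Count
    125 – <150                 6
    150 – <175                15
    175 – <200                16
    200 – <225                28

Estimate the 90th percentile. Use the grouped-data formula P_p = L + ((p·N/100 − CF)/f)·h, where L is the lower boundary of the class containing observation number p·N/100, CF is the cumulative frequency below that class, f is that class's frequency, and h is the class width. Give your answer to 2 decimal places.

N = 65; target position k = 90/100 · 65 = 58.5.
Cumulative frequencies: 6, 21, 37, 65.
Observation 58.5 falls in the class 200 – <225.
L = 200, CF = 37, f = 28, h = 25.
P90 = 200 + ((58.5 − 37)/28)·25 = 200 + 19.1964 = 219.196.

219.20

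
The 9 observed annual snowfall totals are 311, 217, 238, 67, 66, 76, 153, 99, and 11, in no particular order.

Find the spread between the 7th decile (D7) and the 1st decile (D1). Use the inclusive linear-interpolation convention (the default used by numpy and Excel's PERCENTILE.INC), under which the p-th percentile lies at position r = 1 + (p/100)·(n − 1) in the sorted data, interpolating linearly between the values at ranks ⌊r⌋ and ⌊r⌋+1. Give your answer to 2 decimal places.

Sorted: 11, 66, 67, 76, 99, 153, 217, 238, 311.
n = 9.
P10: r = 1.8; ranks 1–2 are 11, 66; interpolating gives 55.
P70: r = 6.6; ranks 6–7 are 153, 217; interpolating gives 191.4.
Difference: 191.4 − 55 = 136.4.

136.40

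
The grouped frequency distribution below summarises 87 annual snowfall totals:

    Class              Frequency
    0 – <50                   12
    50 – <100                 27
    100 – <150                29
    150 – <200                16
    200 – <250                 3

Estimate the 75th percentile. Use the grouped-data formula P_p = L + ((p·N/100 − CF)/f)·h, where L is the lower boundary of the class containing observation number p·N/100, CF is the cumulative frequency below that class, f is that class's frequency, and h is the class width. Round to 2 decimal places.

145.26

N = 87; target position k = 75/100 · 87 = 65.25.
Cumulative frequencies: 12, 39, 68, 84, 87.
Observation 65.25 falls in the class 100 – <150.
L = 100, CF = 39, f = 29, h = 50.
P75 = 100 + ((65.25 − 39)/29)·50 = 100 + 45.2586 = 145.259.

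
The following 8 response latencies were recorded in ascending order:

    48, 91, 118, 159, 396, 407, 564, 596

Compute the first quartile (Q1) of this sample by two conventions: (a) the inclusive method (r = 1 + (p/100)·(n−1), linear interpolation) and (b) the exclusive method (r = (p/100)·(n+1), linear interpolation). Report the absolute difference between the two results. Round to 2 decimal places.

n = 8.
(a) r = 2.75; between ranks 2 (91) and 3 (118): 111.25.
(b) r = 2.25; between ranks 2 (91) and 3 (118): 97.75.
|111.25 − 97.75| = 13.5.

13.50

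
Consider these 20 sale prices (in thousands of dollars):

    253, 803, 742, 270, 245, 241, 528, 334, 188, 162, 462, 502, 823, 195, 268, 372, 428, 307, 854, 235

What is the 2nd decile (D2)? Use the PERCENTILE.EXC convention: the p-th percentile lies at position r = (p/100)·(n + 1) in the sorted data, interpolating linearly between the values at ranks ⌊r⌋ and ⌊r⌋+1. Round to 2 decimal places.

Sorted: 162, 188, 195, 235, 241, 245, 253, 268, 270, 307, 334, 372, 428, 462, 502, 528, 742, 803, 823, 854.
n = 20.
r = (20/100)·(20 + 1) = 4.2.
Rank 4 is 235 and rank 5 is 241.
Interpolate: 235 + 0.2·(241 − 235) = 235 + 0.2·6 = 236.2.

236.20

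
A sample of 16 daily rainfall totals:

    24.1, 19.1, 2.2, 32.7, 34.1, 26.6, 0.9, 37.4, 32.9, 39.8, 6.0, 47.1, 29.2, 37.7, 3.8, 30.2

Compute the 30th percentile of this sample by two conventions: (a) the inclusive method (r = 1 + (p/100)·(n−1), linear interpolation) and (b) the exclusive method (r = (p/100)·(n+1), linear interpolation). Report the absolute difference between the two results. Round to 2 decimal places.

Sorted: 0.9, 2.2, 3.8, 6.0, 19.1, 24.1, 26.6, 29.2, 30.2, 32.7, 32.9, 34.1, 37.4, 37.7, 39.8, 47.1.
n = 16.
(a) r = 5.5; between ranks 5 (19.1) and 6 (24.1): 21.6.
(b) r = 5.1; between ranks 5 (19.1) and 6 (24.1): 19.6.
|21.6 − 19.6| = 2.

2.00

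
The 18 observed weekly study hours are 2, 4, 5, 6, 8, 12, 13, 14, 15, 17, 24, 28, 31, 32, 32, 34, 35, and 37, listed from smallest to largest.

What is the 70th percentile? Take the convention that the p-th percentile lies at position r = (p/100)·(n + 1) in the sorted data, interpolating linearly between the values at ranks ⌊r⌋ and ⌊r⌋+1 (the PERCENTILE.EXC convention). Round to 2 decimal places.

n = 18.
r = (70/100)·(18 + 1) = 13.3.
Rank 13 is 31 and rank 14 is 32.
Interpolate: 31 + 0.3·(32 − 31) = 31 + 0.3·1 = 31.3.

31.30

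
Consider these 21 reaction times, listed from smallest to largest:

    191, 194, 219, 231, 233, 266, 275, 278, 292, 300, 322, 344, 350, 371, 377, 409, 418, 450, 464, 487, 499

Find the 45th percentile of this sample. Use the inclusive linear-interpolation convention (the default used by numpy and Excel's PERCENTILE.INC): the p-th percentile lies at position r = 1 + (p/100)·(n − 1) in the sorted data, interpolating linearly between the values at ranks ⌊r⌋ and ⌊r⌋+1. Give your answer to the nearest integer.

300

n = 21.
r = 1 + (45/100)·(21 − 1) = 1 + 9 = 10.
r is an integer, so P45 is the value at rank 10: 300.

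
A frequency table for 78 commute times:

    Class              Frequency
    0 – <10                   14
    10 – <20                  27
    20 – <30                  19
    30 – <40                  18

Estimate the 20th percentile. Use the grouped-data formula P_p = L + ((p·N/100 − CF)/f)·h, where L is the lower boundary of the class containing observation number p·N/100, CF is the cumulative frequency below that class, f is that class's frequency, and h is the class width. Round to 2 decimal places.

10.59

N = 78; target position k = 20/100 · 78 = 15.6.
Cumulative frequencies: 14, 41, 60, 78.
Observation 15.6 falls in the class 10 – <20.
L = 10, CF = 14, f = 27, h = 10.
P20 = 10 + ((15.6 − 14)/27)·10 = 10 + 0.592593 = 10.5926.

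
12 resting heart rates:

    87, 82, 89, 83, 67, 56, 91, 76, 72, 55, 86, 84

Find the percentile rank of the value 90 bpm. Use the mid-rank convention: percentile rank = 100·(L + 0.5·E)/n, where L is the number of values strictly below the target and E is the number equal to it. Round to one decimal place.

Sorted: 55, 56, 67, 72, 76, 82, 83, 84, 86, 87, 89, 91.
Count below 90: L = 11; count equal: E = 0; n = 12.
Percentile rank = 100·(11 + 0.5·0)/12 = 100·11/12 = 91.67.

91.7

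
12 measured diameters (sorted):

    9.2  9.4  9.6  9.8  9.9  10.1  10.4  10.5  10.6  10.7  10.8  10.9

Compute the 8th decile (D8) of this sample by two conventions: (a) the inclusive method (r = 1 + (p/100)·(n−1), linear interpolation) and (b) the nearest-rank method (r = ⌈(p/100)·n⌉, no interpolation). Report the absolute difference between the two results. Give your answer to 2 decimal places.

n = 12.
(a) r = 9.8; between ranks 9 (10.6) and 10 (10.7): 10.68.
(b) the nearest-rank method: rank 10 → 10.7.
|10.68 − 10.7| = 0.02.

0.02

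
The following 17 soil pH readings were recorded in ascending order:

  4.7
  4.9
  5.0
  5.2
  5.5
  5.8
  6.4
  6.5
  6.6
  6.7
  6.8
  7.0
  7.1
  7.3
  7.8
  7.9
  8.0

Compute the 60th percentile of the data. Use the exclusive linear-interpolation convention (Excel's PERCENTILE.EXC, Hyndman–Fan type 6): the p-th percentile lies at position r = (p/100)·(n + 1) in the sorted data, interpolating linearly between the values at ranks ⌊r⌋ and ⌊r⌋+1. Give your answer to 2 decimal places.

6.78

n = 17.
r = (60/100)·(17 + 1) = 10.8.
Rank 10 is 6.7 and rank 11 is 6.8.
Interpolate: 6.7 + 0.8·(6.8 − 6.7) = 6.7 + 0.8·0.1 = 6.78.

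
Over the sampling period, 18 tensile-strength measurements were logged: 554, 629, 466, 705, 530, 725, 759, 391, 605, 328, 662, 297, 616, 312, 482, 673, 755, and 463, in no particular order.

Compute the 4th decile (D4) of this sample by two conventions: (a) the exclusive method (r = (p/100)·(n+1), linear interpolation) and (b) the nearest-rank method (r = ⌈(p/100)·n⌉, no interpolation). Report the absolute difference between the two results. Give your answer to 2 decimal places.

Sorted: 297, 312, 328, 391, 463, 466, 482, 530, 554, 605, 616, 629, 662, 673, 705, 725, 755, 759.
n = 18.
(a) r = 7.6; between ranks 7 (482) and 8 (530): 510.8.
(b) the nearest-rank method: rank 8 → 530.
|510.8 − 530| = 19.2.

19.20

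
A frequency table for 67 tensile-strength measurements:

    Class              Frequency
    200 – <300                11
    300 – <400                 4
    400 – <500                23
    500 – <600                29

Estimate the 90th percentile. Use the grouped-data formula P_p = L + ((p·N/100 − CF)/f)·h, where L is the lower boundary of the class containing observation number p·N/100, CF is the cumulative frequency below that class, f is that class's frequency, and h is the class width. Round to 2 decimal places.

576.90

N = 67; target position k = 90/100 · 67 = 60.3.
Cumulative frequencies: 11, 15, 38, 67.
Observation 60.3 falls in the class 500 – <600.
L = 500, CF = 38, f = 29, h = 100.
P90 = 500 + ((60.3 − 38)/29)·100 = 500 + 76.8966 = 576.897.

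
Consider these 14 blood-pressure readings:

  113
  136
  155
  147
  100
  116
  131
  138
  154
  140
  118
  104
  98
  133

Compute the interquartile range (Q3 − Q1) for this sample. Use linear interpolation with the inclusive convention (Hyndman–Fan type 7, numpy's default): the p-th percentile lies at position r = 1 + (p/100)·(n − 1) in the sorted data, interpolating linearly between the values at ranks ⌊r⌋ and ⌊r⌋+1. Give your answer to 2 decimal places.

Sorted: 98, 100, 104, 113, 116, 118, 131, 133, 136, 138, 140, 147, 154, 155.
n = 14.
P25: r = 4.25; ranks 4–5 are 113, 116; interpolating gives 113.75.
P75: r = 10.75; ranks 10–11 are 138, 140; interpolating gives 139.5.
Difference: 139.5 − 113.75 = 25.75.

25.75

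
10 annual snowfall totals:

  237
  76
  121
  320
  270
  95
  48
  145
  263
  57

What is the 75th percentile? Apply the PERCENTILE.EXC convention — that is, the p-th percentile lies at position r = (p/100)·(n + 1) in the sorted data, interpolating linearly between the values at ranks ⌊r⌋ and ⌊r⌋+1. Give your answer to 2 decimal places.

Sorted: 48, 57, 76, 95, 121, 145, 237, 263, 270, 320.
n = 10.
r = (75/100)·(10 + 1) = 8.25.
Rank 8 is 263 and rank 9 is 270.
Interpolate: 263 + 0.25·(270 − 263) = 263 + 0.25·7 = 264.75.

264.75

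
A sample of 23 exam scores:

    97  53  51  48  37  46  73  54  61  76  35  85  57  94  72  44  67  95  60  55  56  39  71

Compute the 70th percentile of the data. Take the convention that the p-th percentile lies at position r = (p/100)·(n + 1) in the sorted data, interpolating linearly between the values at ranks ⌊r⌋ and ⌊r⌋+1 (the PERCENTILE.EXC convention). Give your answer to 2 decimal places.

71.80

Sorted: 35, 37, 39, 44, 46, 48, 51, 53, 54, 55, 56, 57, 60, 61, 67, 71, 72, 73, 76, 85, 94, 95, 97.
n = 23.
r = (70/100)·(23 + 1) = 16.8.
Rank 16 is 71 and rank 17 is 72.
Interpolate: 71 + 0.8·(72 − 71) = 71 + 0.8·1 = 71.8.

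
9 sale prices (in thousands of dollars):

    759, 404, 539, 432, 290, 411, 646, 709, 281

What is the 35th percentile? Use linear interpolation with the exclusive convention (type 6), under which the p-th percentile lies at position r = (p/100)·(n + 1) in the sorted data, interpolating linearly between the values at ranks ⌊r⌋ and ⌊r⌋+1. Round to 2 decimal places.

407.50

Sorted: 281, 290, 404, 411, 432, 539, 646, 709, 759.
n = 9.
r = (35/100)·(9 + 1) = 3.5.
Rank 3 is 404 and rank 4 is 411.
Interpolate: 404 + 0.5·(411 − 404) = 404 + 0.5·7 = 407.5.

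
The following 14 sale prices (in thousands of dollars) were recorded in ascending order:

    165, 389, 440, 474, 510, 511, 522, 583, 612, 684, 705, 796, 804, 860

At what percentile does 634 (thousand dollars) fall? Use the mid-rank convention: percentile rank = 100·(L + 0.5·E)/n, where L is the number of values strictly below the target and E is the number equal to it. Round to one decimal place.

64.3

Count below 634: L = 9; count equal: E = 0; n = 14.
Percentile rank = 100·(9 + 0.5·0)/14 = 100·9/14 = 64.29.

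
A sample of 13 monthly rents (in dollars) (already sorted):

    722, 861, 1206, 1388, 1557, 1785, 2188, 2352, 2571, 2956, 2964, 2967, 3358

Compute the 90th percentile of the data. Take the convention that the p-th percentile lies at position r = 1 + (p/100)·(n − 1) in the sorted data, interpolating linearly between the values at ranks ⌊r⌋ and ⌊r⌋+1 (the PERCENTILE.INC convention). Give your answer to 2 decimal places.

n = 13.
r = 1 + (90/100)·(13 − 1) = 1 + 10.8 = 11.8.
Rank 11 is 2964 and rank 12 is 2967.
Interpolate: 2964 + 0.8·(2967 − 2964) = 2964 + 0.8·3 = 2966.4.

2966.40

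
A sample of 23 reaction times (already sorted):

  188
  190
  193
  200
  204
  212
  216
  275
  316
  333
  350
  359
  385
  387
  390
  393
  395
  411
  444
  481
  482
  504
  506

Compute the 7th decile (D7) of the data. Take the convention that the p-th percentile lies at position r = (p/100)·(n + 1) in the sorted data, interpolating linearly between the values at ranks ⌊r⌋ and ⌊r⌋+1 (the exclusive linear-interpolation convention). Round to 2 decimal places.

394.60

n = 23.
r = (70/100)·(23 + 1) = 16.8.
Rank 16 is 393 and rank 17 is 395.
Interpolate: 393 + 0.8·(395 − 393) = 393 + 0.8·2 = 394.6.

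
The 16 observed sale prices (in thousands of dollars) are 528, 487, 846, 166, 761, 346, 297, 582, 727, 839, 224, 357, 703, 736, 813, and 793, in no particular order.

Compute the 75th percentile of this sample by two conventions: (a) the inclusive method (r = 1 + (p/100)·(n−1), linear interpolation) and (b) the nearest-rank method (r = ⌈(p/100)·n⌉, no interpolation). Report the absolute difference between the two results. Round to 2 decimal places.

8.00

Sorted: 166, 224, 297, 346, 357, 487, 528, 582, 703, 727, 736, 761, 793, 813, 839, 846.
n = 16.
(a) r = 12.25; between ranks 12 (761) and 13 (793): 769.
(b) the nearest-rank method: rank 12 → 761.
|769 − 761| = 8.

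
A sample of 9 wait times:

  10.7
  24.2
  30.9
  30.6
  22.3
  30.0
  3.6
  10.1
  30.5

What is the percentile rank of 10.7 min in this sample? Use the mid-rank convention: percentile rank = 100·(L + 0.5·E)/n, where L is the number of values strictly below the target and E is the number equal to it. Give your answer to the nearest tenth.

Sorted: 3.6, 10.1, 10.7, 22.3, 24.2, 30.0, 30.5, 30.6, 30.9.
Count below 10.7: L = 2; count equal: E = 1; n = 9.
Percentile rank = 100·(2 + 0.5·1)/9 = 100·2.5/9 = 27.78.

27.8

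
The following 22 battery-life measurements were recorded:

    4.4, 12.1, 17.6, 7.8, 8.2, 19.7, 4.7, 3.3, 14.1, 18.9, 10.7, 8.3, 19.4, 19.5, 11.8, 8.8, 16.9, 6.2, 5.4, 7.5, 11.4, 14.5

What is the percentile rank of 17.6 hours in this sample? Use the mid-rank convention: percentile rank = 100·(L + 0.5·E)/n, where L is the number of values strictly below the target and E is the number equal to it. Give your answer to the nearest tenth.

Sorted: 3.3, 4.4, 4.7, 5.4, 6.2, 7.5, 7.8, 8.2, 8.3, 8.8, 10.7, 11.4, 11.8, 12.1, 14.1, 14.5, 16.9, 17.6, 18.9, 19.4, 19.5, 19.7.
Count below 17.6: L = 17; count equal: E = 1; n = 22.
Percentile rank = 100·(17 + 0.5·1)/22 = 100·17.5/22 = 79.55.

79.5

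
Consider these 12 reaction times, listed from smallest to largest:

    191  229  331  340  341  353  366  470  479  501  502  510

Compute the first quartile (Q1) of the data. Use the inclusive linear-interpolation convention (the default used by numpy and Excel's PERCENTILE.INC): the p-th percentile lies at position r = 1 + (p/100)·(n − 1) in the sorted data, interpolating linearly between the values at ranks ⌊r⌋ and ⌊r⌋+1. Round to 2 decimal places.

n = 12.
r = 1 + (25/100)·(12 − 1) = 1 + 2.75 = 3.75.
Rank 3 is 331 and rank 4 is 340.
Interpolate: 331 + 0.75·(340 − 331) = 331 + 0.75·9 = 337.75.

337.75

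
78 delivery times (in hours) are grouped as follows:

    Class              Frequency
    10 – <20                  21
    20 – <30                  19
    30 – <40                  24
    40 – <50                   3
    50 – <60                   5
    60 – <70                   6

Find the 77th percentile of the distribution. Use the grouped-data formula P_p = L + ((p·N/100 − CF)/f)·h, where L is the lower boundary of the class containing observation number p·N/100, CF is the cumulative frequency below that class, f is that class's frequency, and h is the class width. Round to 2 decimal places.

N = 78; target position k = 77/100 · 78 = 60.06.
Cumulative frequencies: 21, 40, 64, 67, 72, 78.
Observation 60.06 falls in the class 30 – <40.
L = 30, CF = 40, f = 24, h = 10.
P77 = 30 + ((60.06 − 40)/24)·10 = 30 + 8.35833 = 38.3583.

38.36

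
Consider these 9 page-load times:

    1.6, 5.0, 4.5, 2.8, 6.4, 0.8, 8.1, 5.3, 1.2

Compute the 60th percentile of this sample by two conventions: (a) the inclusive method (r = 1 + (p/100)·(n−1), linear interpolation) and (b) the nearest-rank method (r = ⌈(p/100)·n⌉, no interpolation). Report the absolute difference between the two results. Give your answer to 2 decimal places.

Sorted: 0.8, 1.2, 1.6, 2.8, 4.5, 5.0, 5.3, 6.4, 8.1.
n = 9.
(a) r = 5.8; between ranks 5 (4.5) and 6 (5.0): 4.9.
(b) the nearest-rank method: rank 6 → 5.
|4.9 − 5| = 0.1.

0.10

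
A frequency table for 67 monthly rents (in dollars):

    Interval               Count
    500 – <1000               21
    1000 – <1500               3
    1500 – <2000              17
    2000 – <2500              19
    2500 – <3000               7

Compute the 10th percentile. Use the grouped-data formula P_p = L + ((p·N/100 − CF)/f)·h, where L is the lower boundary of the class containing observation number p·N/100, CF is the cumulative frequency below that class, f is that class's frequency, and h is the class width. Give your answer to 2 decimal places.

659.52

N = 67; target position k = 10/100 · 67 = 6.7.
Cumulative frequencies: 21, 24, 41, 60, 67.
Observation 6.7 falls in the class 500 – <1000.
L = 500, CF = 0, f = 21, h = 500.
P10 = 500 + ((6.7 − 0)/21)·500 = 500 + 159.524 = 659.524.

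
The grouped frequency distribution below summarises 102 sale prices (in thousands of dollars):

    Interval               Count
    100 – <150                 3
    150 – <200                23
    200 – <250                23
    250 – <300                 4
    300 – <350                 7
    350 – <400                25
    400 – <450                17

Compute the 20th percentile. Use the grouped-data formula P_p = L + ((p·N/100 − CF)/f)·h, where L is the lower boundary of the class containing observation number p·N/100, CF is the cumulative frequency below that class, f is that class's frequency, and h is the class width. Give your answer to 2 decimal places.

N = 102; target position k = 20/100 · 102 = 20.4.
Cumulative frequencies: 3, 26, 49, 53, 60, 85, 102.
Observation 20.4 falls in the class 150 – <200.
L = 150, CF = 3, f = 23, h = 50.
P20 = 150 + ((20.4 − 3)/23)·50 = 150 + 37.8261 = 187.826.

187.83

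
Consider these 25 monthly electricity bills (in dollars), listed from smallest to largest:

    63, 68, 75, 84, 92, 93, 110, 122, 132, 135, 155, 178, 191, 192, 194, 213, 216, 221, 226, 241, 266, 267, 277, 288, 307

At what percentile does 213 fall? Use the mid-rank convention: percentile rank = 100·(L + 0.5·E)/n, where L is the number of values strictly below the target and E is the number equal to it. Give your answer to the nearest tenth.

62.0

Count below 213: L = 15; count equal: E = 1; n = 25.
Percentile rank = 100·(15 + 0.5·1)/25 = 100·15.5/25 = 62.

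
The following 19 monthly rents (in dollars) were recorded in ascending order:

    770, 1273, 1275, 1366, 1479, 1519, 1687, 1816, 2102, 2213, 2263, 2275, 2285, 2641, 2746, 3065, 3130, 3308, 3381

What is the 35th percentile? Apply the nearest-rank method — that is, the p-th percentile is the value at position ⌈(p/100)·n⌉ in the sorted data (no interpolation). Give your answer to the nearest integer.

n = 19.
Position = ⌈35/100 · 19⌉ = ⌈6.65⌉ = 7.
The value at rank 7 is 1687.

1687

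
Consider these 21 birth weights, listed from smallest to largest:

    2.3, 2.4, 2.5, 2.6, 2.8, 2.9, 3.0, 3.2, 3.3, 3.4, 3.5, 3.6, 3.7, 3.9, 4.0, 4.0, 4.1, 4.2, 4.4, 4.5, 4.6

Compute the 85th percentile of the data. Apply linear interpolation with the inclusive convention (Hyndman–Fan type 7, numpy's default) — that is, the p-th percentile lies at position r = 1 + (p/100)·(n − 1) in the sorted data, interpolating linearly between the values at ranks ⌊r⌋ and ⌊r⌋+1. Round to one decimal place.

4.2

n = 21.
r = 1 + (85/100)·(21 − 1) = 1 + 17 = 18.
r is an integer, so P85 is the value at rank 18: 4.2.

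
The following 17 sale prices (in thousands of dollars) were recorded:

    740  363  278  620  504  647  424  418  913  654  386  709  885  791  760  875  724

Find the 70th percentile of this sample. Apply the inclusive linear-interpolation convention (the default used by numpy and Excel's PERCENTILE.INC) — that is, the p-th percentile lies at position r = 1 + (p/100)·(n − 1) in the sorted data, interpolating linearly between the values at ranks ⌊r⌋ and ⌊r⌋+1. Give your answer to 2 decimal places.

Sorted: 278, 363, 386, 418, 424, 504, 620, 647, 654, 709, 724, 740, 760, 791, 875, 885, 913.
n = 17.
r = 1 + (70/100)·(17 − 1) = 1 + 11.2 = 12.2.
Rank 12 is 740 and rank 13 is 760.
Interpolate: 740 + 0.2·(760 − 740) = 740 + 0.2·20 = 744.

744.00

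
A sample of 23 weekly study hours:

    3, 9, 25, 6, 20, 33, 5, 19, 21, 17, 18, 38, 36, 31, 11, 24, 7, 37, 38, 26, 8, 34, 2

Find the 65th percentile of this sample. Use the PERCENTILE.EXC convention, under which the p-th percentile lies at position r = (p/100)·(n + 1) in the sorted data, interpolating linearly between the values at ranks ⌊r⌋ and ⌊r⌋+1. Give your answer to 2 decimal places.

25.60

Sorted: 2, 3, 5, 6, 7, 8, 9, 11, 17, 18, 19, 20, 21, 24, 25, 26, 31, 33, 34, 36, 37, 38, 38.
n = 23.
r = (65/100)·(23 + 1) = 15.6.
Rank 15 is 25 and rank 16 is 26.
Interpolate: 25 + 0.6·(26 − 25) = 25 + 0.6·1 = 25.6.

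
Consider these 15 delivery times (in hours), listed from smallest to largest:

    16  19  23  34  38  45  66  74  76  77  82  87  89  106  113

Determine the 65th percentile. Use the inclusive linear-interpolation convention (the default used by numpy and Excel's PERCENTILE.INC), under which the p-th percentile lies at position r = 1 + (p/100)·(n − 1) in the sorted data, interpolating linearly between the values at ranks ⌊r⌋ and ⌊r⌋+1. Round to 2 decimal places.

77.50

n = 15.
r = 1 + (65/100)·(15 − 1) = 1 + 9.1 = 10.1.
Rank 10 is 77 and rank 11 is 82.
Interpolate: 77 + 0.1·(82 − 77) = 77 + 0.1·5 = 77.5.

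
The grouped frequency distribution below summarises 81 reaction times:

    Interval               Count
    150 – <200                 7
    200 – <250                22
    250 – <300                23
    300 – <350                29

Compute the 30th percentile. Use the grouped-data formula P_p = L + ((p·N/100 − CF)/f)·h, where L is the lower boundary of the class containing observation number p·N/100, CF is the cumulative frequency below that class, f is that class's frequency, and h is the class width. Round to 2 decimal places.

239.32

N = 81; target position k = 30/100 · 81 = 24.3.
Cumulative frequencies: 7, 29, 52, 81.
Observation 24.3 falls in the class 200 – <250.
L = 200, CF = 7, f = 22, h = 50.
P30 = 200 + ((24.3 − 7)/22)·50 = 200 + 39.3182 = 239.318.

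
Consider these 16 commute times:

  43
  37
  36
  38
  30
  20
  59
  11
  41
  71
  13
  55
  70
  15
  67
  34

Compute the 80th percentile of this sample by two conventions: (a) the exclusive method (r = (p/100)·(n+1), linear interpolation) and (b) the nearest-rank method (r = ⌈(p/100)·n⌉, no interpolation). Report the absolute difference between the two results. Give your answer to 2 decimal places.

4.80

Sorted: 11, 13, 15, 20, 30, 34, 36, 37, 38, 41, 43, 55, 59, 67, 70, 71.
n = 16.
(a) r = 13.6; between ranks 13 (59) and 14 (67): 63.8.
(b) the nearest-rank method: rank 13 → 59.
|63.8 − 59| = 4.8.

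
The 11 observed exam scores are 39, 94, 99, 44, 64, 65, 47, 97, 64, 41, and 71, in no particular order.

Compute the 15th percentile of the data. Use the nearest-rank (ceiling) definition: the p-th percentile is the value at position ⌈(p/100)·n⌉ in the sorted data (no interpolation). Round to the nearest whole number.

Sorted: 39, 41, 44, 47, 64, 64, 65, 71, 94, 97, 99.
n = 11.
Position = ⌈15/100 · 11⌉ = ⌈1.65⌉ = 2.
The value at rank 2 is 41.

41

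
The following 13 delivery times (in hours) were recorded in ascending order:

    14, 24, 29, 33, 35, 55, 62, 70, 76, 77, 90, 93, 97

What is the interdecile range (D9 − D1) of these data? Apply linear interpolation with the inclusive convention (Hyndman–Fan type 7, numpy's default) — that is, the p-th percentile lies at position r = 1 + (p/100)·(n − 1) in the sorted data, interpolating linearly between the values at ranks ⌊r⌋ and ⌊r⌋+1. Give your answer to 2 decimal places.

n = 13.
P10: r = 2.2; ranks 2–3 are 24, 29; interpolating gives 25.
P90: r = 11.8; ranks 11–12 are 90, 93; interpolating gives 92.4.
Difference: 92.4 − 25 = 67.4.

67.40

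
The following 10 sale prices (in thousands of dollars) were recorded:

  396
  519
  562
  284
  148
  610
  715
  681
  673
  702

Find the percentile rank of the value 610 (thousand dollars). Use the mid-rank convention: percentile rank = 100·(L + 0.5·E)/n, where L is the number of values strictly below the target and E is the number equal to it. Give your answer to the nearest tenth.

Sorted: 148, 284, 396, 519, 562, 610, 673, 681, 702, 715.
Count below 610: L = 5; count equal: E = 1; n = 10.
Percentile rank = 100·(5 + 0.5·1)/10 = 100·5.5/10 = 55.

55.0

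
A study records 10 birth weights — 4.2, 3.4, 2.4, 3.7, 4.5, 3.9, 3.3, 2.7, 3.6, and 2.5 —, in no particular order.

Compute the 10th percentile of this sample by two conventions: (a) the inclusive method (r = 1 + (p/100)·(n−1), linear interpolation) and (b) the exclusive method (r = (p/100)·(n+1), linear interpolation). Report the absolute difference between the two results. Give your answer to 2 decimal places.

0.08

Sorted: 2.4, 2.5, 2.7, 3.3, 3.4, 3.6, 3.7, 3.9, 4.2, 4.5.
n = 10.
(a) r = 1.9; between ranks 1 (2.4) and 2 (2.5): 2.49.
(b) r = 1.1; between ranks 1 (2.4) and 2 (2.5): 2.41.
|2.49 − 2.41| = 0.08.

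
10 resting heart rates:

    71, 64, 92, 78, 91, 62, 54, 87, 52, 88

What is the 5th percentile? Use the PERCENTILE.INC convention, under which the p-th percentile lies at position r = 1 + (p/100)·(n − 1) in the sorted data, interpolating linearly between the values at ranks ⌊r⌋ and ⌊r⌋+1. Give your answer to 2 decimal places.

Sorted: 52, 54, 62, 64, 71, 78, 87, 88, 91, 92.
n = 10.
r = 1 + (5/100)·(10 − 1) = 1 + 0.45 = 1.45.
Rank 1 is 52 and rank 2 is 54.
Interpolate: 52 + 0.45·(54 − 52) = 52 + 0.45·2 = 52.9.

52.90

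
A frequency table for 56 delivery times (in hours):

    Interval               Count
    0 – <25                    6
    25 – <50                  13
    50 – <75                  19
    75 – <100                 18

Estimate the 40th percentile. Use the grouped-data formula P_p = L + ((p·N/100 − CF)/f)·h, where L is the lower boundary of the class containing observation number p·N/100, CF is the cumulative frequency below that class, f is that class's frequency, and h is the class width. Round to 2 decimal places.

N = 56; target position k = 40/100 · 56 = 22.4.
Cumulative frequencies: 6, 19, 38, 56.
Observation 22.4 falls in the class 50 – <75.
L = 50, CF = 19, f = 19, h = 25.
P40 = 50 + ((22.4 − 19)/19)·25 = 50 + 4.47368 = 54.4737.

54.47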